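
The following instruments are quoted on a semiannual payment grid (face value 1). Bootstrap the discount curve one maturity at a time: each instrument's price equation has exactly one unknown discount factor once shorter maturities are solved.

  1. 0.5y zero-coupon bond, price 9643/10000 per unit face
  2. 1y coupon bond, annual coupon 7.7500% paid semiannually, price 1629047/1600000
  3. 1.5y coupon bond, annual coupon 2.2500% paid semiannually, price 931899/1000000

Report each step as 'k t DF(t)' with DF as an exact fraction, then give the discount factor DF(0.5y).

1 1/2 9643/10000
2 1 4721/5000
3 3/2 9003/10000
DF(0.5y) = 9643/10000 ≈ 0.964300

step 1 [0.5y] zero: DF = P = 9643/10000 ≈ 0.964300
step 2 [1y] bond c/2=31/800: DF=(1629047/1600000 − 31/800·(0.964300))/(1+31/800) = 4721/5000 ≈ 0.944200
step 3 [1.5y] bond c/2=9/800: DF=(931899/1000000 − 9/800·(0.964300+0.944200))/(1+9/800) = 9003/10000 ≈ 0.900300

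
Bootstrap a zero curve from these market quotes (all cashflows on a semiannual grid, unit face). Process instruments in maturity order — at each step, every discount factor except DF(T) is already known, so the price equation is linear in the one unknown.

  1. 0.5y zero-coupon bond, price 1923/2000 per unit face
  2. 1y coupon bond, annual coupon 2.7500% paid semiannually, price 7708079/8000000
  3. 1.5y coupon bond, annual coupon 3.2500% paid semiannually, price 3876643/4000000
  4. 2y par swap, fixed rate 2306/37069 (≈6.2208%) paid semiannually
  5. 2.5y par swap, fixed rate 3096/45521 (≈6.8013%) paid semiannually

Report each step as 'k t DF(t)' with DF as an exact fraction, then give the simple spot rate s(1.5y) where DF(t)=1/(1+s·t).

step 1 [0.5y] zero: DF = P = 1923/2000 ≈ 0.961500
step 2 [1y] bond c/2=11/800: DF=(7708079/8000000 − 11/800·(0.961500))/(1+11/800) = 4687/5000 ≈ 0.937400
step 3 [1.5y] bond c/2=13/800: DF=(3876643/4000000 − 13/800·(0.961500+0.937400))/(1+13/800) = 9233/10000 ≈ 0.923300
step 4 [2y] swap r/2=1153/37069: DF=(1 − 1153/37069·(0.961500+0.937400+0.923300))/(1+1153/37069) = 8847/10000 ≈ 0.884700
step 5 [2.5y] swap r/2=1548/45521: DF=(1 − 1548/45521·(0.961500+0.937400+0.923300+0.884700))/(1+1548/45521) = 2113/2500 ≈ 0.845200

1 1/2 1923/2000
2 1 4687/5000
3 3/2 9233/10000
4 2 8847/10000
5 5/2 2113/2500
s(1.5y) = (1/(9233/10000) − 1)/(3/2) = 1534/27699 ≈ 5.5381%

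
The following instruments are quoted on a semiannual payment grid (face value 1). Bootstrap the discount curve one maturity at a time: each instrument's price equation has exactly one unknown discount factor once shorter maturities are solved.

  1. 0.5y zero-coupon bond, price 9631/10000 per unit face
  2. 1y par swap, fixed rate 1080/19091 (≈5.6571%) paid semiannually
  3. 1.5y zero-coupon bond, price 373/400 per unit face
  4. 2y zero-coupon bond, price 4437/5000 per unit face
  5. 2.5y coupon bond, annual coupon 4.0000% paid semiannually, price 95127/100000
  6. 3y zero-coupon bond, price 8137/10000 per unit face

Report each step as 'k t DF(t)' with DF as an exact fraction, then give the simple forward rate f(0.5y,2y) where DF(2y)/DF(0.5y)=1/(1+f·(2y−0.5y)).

step 1 [0.5y] zero: DF = P = 9631/10000 ≈ 0.963100
step 2 [1y] swap r/2=540/19091: DF=(1 − 540/19091·(0.963100))/(1+540/19091) = 473/500 ≈ 0.946000
step 3 [1.5y] zero: DF = P = 373/400 ≈ 0.932500
step 4 [2y] zero: DF = P = 4437/5000 ≈ 0.887400
step 5 [2.5y] bond c/2=1/50: DF=(95127/100000 − 1/50·(0.963100+0.946000+0.932500+0.887400))/(1+1/50) = 1719/2000 ≈ 0.859500
step 6 [3y] zero: DF = P = 8137/10000 ≈ 0.813700

1 1/2 9631/10000
2 1 473/500
3 3/2 373/400
4 2 4437/5000
5 5/2 1719/2000
6 3 8137/10000
f(0.5y,2y) = ((9631/10000)/(4437/5000) − 1)/(3/2) = 757/13311 ≈ 5.6870%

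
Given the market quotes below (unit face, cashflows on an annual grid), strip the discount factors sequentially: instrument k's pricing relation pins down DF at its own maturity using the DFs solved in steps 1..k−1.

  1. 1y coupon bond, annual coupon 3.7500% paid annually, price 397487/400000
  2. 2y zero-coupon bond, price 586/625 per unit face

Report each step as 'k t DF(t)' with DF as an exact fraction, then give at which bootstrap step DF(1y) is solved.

step 1 [1y] bond c/1=3/80: DF=(397487/400000 − 3/80·(0))/(1+3/80) = 4789/5000 ≈ 0.957800
step 2 [2y] zero: DF = P = 586/625 ≈ 0.937600

1 1 4789/5000
2 2 586/625
DF(1y) is solved at step 1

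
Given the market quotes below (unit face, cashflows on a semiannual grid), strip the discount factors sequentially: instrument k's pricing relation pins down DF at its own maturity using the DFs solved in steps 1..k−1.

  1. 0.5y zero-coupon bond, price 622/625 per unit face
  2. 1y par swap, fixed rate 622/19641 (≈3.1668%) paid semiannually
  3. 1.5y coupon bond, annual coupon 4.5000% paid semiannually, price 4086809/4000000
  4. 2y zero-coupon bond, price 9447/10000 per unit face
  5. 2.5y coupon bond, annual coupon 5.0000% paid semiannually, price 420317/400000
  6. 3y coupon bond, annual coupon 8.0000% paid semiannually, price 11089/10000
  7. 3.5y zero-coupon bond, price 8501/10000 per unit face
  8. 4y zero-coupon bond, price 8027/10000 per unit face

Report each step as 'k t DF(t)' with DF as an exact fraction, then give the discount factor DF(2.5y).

step 1 [0.5y] zero: DF = P = 622/625 ≈ 0.995200
step 2 [1y] swap r/2=311/19641: DF=(1 − 311/19641·(0.995200))/(1+311/19641) = 9689/10000 ≈ 0.968900
step 3 [1.5y] bond c/2=9/400: DF=(4086809/4000000 − 9/400·(0.995200+0.968900))/(1+9/400) = 239/250 ≈ 0.956000
step 4 [2y] zero: DF = P = 9447/10000 ≈ 0.944700
step 5 [2.5y] bond c/2=1/40: DF=(420317/400000 − 1/40·(0.995200+0.968900+0.956000+0.944700))/(1+1/40) = 9309/10000 ≈ 0.930900
step 6 [3y] bond c/2=1/25: DF=(11089/10000 − 1/25·(0.995200+0.968900+0.956000+0.944700+0.930900))/(1+1/25) = 4409/5000 ≈ 0.881800
step 7 [3.5y] zero: DF = P = 8501/10000 ≈ 0.850100
step 8 [4y] zero: DF = P = 8027/10000 ≈ 0.802700

1 1/2 622/625
2 1 9689/10000
3 3/2 239/250
4 2 9447/10000
5 5/2 9309/10000
6 3 4409/5000
7 7/2 8501/10000
8 4 8027/10000
DF(2.5y) = 9309/10000 ≈ 0.930900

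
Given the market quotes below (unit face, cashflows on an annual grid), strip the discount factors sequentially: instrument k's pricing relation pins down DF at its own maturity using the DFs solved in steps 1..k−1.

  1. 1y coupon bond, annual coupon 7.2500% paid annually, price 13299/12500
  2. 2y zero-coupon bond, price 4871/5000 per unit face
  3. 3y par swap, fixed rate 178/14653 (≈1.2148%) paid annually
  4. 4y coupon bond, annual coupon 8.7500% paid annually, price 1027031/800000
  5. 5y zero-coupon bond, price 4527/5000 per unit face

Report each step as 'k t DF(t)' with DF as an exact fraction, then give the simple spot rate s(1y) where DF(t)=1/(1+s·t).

step 1 [1y] bond c/1=29/400: DF=(13299/12500 − 29/400·(0))/(1+29/400) = 124/125 ≈ 0.992000
step 2 [2y] zero: DF = P = 4871/5000 ≈ 0.974200
step 3 [3y] swap r/1=178/14653: DF=(1 − 178/14653·(0.992000+0.974200))/(1+178/14653) = 2411/2500 ≈ 0.964400
step 4 [4y] bond c/1=7/80: DF=(1027031/800000 − 7/80·(0.992000+0.974200+0.964400))/(1+7/80) = 9447/10000 ≈ 0.944700
step 5 [5y] zero: DF = P = 4527/5000 ≈ 0.905400

1 1 124/125
2 2 4871/5000
3 3 2411/2500
4 4 9447/10000
5 5 4527/5000
s(1y) = (1/(124/125) − 1)/(1) = 1/124 ≈ 0.8065%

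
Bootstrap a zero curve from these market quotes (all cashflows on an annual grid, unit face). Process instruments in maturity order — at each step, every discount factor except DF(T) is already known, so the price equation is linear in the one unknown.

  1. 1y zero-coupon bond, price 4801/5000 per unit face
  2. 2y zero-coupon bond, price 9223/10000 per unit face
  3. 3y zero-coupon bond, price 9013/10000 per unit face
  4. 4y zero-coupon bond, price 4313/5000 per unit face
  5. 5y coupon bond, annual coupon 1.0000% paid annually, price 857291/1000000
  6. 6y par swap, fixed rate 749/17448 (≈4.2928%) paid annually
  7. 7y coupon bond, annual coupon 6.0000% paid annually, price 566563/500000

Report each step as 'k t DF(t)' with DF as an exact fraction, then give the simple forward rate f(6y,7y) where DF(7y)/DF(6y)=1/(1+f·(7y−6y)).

step 1 [1y] zero: DF = P = 4801/5000 ≈ 0.960200
step 2 [2y] zero: DF = P = 9223/10000 ≈ 0.922300
step 3 [3y] zero: DF = P = 9013/10000 ≈ 0.901300
step 4 [4y] zero: DF = P = 4313/5000 ≈ 0.862600
step 5 [5y] bond c/1=1/100: DF=(857291/1000000 − 1/100·(0.960200+0.922300+0.901300+0.862600))/(1+1/100) = 8127/10000 ≈ 0.812700
step 6 [6y] swap r/1=749/17448: DF=(1 − 749/17448·(0.960200+0.922300+0.901300+0.862600+0.812700))/(1+749/17448) = 7753/10000 ≈ 0.775300
step 7 [7y] bond c/1=3/50: DF=(566563/500000 − 3/50·(0.960200+0.922300+0.901300+0.862600+0.812700+0.775300))/(1+3/50) = 7727/10000 ≈ 0.772700

1 1 4801/5000
2 2 9223/10000
3 3 9013/10000
4 4 4313/5000
5 5 8127/10000
6 6 7753/10000
7 7 7727/10000
f(6y,7y) = ((7753/10000)/(7727/10000) − 1)/(1) = 26/7727 ≈ 0.3365%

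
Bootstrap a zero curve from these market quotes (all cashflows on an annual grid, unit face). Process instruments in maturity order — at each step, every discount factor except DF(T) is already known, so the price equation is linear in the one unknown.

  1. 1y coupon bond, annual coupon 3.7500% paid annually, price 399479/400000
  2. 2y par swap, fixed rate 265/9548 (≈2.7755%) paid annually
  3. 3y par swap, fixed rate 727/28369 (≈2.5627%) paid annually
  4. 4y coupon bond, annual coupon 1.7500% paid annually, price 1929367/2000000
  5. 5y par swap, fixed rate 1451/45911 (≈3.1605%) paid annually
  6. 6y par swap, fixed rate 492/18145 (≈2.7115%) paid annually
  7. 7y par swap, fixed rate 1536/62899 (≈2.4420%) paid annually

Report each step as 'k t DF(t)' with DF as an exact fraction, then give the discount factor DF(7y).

1 1 4813/5000
2 2 947/1000
3 3 9273/10000
4 4 8993/10000
5 5 8549/10000
6 6 2131/2500
7 7 529/625
DF(7y) = 529/625 ≈ 0.846400

step 1 [1y] bond c/1=3/80: DF=(399479/400000 − 3/80·(0))/(1+3/80) = 4813/5000 ≈ 0.962600
step 2 [2y] swap r/1=265/9548: DF=(1 − 265/9548·(0.962600))/(1+265/9548) = 947/1000 ≈ 0.947000
step 3 [3y] swap r/1=727/28369: DF=(1 − 727/28369·(0.962600+0.947000))/(1+727/28369) = 9273/10000 ≈ 0.927300
step 4 [4y] bond c/1=7/400: DF=(1929367/2000000 − 7/400·(0.962600+0.947000+0.927300))/(1+7/400) = 8993/10000 ≈ 0.899300
step 5 [5y] swap r/1=1451/45911: DF=(1 − 1451/45911·(0.962600+0.947000+0.927300+0.899300))/(1+1451/45911) = 8549/10000 ≈ 0.854900
step 6 [6y] swap r/1=492/18145: DF=(1 − 492/18145·(0.962600+0.947000+0.927300+0.899300+0.854900))/(1+492/18145) = 2131/2500 ≈ 0.852400
step 7 [7y] swap r/1=1536/62899: DF=(1 − 1536/62899·(0.962600+0.947000+0.927300+0.899300+0.854900+0.852400))/(1+1536/62899) = 529/625 ≈ 0.846400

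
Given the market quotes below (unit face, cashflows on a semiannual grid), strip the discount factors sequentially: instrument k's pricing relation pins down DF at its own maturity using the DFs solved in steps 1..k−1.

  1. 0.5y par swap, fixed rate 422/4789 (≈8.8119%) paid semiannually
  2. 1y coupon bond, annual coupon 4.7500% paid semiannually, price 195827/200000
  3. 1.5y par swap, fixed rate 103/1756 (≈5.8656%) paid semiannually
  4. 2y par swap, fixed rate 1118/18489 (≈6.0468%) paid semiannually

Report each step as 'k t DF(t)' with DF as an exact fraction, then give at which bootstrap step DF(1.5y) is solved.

step 1 [0.5y] swap r/2=211/4789: DF=(1 − 211/4789·(0))/(1+211/4789) = 4789/5000 ≈ 0.957800
step 2 [1y] bond c/2=19/800: DF=(195827/200000 − 19/800·(0.957800))/(1+19/800) = 4671/5000 ≈ 0.934200
step 3 [1.5y] swap r/2=103/3512: DF=(1 − 103/3512·(0.957800+0.934200))/(1+103/3512) = 1147/1250 ≈ 0.917600
step 4 [2y] swap r/2=559/18489: DF=(1 − 559/18489·(0.957800+0.934200+0.917600))/(1+559/18489) = 4441/5000 ≈ 0.888200

1 1/2 4789/5000
2 1 4671/5000
3 3/2 1147/1250
4 2 4441/5000
DF(1.5y) is solved at step 3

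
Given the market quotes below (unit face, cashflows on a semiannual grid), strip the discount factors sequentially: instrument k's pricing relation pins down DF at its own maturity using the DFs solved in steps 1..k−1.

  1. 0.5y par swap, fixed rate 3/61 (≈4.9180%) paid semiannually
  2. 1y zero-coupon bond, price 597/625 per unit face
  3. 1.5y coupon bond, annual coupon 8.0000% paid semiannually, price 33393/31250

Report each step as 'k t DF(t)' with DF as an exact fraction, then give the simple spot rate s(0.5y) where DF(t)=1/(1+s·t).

1 1/2 122/125
2 1 597/625
3 3/2 2383/2500
s(0.5y) = (1/(122/125) − 1)/(1/2) = 3/61 ≈ 4.9180%

step 1 [0.5y] swap r/2=3/122: DF=(1 − 3/122·(0))/(1+3/122) = 122/125 ≈ 0.976000
step 2 [1y] zero: DF = P = 597/625 ≈ 0.955200
step 3 [1.5y] bond c/2=1/25: DF=(33393/31250 − 1/25·(0.976000+0.955200))/(1+1/25) = 2383/2500 ≈ 0.953200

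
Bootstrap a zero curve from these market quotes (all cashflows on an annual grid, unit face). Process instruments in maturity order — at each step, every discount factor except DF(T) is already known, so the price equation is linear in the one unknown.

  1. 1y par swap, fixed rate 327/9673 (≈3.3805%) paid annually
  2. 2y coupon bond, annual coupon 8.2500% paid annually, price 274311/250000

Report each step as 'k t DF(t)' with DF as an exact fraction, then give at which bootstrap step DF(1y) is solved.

1 1 9673/10000
2 2 9399/10000
DF(1y) is solved at step 1

step 1 [1y] swap r/1=327/9673: DF=(1 − 327/9673·(0))/(1+327/9673) = 9673/10000 ≈ 0.967300
step 2 [2y] bond c/1=33/400: DF=(274311/250000 − 33/400·(0.967300))/(1+33/400) = 9399/10000 ≈ 0.939900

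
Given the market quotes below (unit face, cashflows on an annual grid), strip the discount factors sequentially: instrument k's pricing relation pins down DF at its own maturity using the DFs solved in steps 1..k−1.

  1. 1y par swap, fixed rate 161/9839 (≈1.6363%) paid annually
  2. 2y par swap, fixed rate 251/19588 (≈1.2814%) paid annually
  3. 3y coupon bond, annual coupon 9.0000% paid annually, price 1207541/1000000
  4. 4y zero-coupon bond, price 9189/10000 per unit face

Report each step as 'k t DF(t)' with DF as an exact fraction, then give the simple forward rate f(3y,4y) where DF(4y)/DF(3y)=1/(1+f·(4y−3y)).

1 1 9839/10000
2 2 9749/10000
3 3 9461/10000
4 4 9189/10000
f(3y,4y) = ((9461/10000)/(9189/10000) − 1)/(1) = 272/9189 ≈ 2.9601%

step 1 [1y] swap r/1=161/9839: DF=(1 − 161/9839·(0))/(1+161/9839) = 9839/10000 ≈ 0.983900
step 2 [2y] swap r/1=251/19588: DF=(1 − 251/19588·(0.983900))/(1+251/19588) = 9749/10000 ≈ 0.974900
step 3 [3y] bond c/1=9/100: DF=(1207541/1000000 − 9/100·(0.983900+0.974900))/(1+9/100) = 9461/10000 ≈ 0.946100
step 4 [4y] zero: DF = P = 9189/10000 ≈ 0.918900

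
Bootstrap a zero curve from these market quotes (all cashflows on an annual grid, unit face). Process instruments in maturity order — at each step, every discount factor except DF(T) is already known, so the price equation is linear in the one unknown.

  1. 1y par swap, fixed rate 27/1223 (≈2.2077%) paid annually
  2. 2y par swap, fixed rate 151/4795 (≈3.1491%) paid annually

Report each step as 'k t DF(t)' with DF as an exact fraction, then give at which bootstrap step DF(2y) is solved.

step 1 [1y] swap r/1=27/1223: DF=(1 − 27/1223·(0))/(1+27/1223) = 1223/1250 ≈ 0.978400
step 2 [2y] swap r/1=151/4795: DF=(1 − 151/4795·(0.978400))/(1+151/4795) = 2349/2500 ≈ 0.939600

1 1 1223/1250
2 2 2349/2500
DF(2y) is solved at step 2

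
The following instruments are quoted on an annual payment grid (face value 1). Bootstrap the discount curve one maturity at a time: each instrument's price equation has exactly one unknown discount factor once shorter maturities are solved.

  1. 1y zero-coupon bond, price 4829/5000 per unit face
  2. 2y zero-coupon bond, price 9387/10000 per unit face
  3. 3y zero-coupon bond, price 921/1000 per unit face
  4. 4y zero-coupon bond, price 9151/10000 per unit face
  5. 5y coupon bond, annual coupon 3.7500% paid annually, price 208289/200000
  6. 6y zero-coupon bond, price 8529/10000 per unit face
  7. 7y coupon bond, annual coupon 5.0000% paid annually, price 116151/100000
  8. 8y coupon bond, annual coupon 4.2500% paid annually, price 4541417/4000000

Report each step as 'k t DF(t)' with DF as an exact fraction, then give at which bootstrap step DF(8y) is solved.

1 1 4829/5000
2 2 9387/10000
3 3 921/1000
4 4 9151/10000
5 5 4343/5000
6 6 8529/10000
7 7 8461/10000
8 8 8319/10000
DF(8y) is solved at step 8

step 1 [1y] zero: DF = P = 4829/5000 ≈ 0.965800
step 2 [2y] zero: DF = P = 9387/10000 ≈ 0.938700
step 3 [3y] zero: DF = P = 921/1000 ≈ 0.921000
step 4 [4y] zero: DF = P = 9151/10000 ≈ 0.915100
step 5 [5y] bond c/1=3/80: DF=(208289/200000 − 3/80·(0.965800+0.938700+0.921000+0.915100))/(1+3/80) = 4343/5000 ≈ 0.868600
step 6 [6y] zero: DF = P = 8529/10000 ≈ 0.852900
step 7 [7y] bond c/1=1/20: DF=(116151/100000 − 1/20·(0.965800+0.938700+0.921000+0.915100+0.868600+0.852900))/(1+1/20) = 8461/10000 ≈ 0.846100
step 8 [8y] bond c/1=17/400: DF=(4541417/4000000 − 17/400·(0.965800+0.938700+0.921000+0.915100+0.868600+0.852900+0.846100))/(1+17/400) = 8319/10000 ≈ 0.831900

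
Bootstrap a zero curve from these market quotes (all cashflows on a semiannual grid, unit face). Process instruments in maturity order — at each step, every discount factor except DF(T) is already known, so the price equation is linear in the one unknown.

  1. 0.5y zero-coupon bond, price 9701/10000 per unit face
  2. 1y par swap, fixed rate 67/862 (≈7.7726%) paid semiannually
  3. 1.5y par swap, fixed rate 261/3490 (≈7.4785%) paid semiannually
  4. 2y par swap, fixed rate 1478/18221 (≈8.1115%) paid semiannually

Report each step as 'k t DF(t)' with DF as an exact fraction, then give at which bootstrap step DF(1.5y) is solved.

step 1 [0.5y] zero: DF = P = 9701/10000 ≈ 0.970100
step 2 [1y] swap r/2=67/1724: DF=(1 − 67/1724·(0.970100))/(1+67/1724) = 9263/10000 ≈ 0.926300
step 3 [1.5y] swap r/2=261/6980: DF=(1 − 261/6980·(0.970100+0.926300))/(1+261/6980) = 2239/2500 ≈ 0.895600
step 4 [2y] swap r/2=739/18221: DF=(1 − 739/18221·(0.970100+0.926300+0.895600))/(1+739/18221) = 4261/5000 ≈ 0.852200

1 1/2 9701/10000
2 1 9263/10000
3 3/2 2239/2500
4 2 4261/5000
DF(1.5y) is solved at step 3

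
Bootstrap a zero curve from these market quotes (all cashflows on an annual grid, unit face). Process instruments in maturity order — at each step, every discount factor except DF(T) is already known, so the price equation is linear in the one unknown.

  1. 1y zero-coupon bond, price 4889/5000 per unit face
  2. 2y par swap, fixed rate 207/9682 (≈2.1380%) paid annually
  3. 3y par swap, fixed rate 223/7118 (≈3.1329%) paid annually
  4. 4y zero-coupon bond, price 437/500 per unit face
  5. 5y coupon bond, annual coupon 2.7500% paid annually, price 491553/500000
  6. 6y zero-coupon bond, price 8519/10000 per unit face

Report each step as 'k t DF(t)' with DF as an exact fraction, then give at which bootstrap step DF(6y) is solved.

step 1 [1y] zero: DF = P = 4889/5000 ≈ 0.977800
step 2 [2y] swap r/1=207/9682: DF=(1 − 207/9682·(0.977800))/(1+207/9682) = 4793/5000 ≈ 0.958600
step 3 [3y] swap r/1=223/7118: DF=(1 − 223/7118·(0.977800+0.958600))/(1+223/7118) = 2277/2500 ≈ 0.910800
step 4 [4y] zero: DF = P = 437/500 ≈ 0.874000
step 5 [5y] bond c/1=11/400: DF=(491553/500000 − 11/400·(0.977800+0.958600+0.910800+0.874000))/(1+11/400) = 2143/2500 ≈ 0.857200
step 6 [6y] zero: DF = P = 8519/10000 ≈ 0.851900

1 1 4889/5000
2 2 4793/5000
3 3 2277/2500
4 4 437/500
5 5 2143/2500
6 6 8519/10000
DF(6y) is solved at step 6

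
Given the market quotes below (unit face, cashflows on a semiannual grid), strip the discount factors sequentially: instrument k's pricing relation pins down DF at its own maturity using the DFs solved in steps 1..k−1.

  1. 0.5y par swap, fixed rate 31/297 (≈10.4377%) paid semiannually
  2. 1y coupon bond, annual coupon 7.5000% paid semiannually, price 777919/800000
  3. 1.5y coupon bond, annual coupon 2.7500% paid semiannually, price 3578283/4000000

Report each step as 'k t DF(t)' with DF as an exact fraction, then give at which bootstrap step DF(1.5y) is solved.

step 1 [0.5y] swap r/2=31/594: DF=(1 − 31/594·(0))/(1+31/594) = 594/625 ≈ 0.950400
step 2 [1y] bond c/2=3/80: DF=(777919/800000 − 3/80·(0.950400))/(1+3/80) = 9029/10000 ≈ 0.902900
step 3 [1.5y] bond c/2=11/800: DF=(3578283/4000000 − 11/800·(0.950400+0.902900))/(1+11/800) = 8573/10000 ≈ 0.857300

1 1/2 594/625
2 1 9029/10000
3 3/2 8573/10000
DF(1.5y) is solved at step 3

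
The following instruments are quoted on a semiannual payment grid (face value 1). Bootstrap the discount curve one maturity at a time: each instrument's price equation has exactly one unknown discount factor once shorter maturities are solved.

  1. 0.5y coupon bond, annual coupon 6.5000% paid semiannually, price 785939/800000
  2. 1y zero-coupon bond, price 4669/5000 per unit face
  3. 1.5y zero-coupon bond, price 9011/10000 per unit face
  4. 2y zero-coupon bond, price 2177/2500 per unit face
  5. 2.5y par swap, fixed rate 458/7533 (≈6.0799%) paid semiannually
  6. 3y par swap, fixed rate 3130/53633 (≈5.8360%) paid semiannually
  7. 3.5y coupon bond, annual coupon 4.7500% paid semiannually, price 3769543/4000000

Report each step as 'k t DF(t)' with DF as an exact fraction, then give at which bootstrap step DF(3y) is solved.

step 1 [0.5y] bond c/2=13/400: DF=(785939/800000 − 13/400·(0))/(1+13/400) = 1903/2000 ≈ 0.951500
step 2 [1y] zero: DF = P = 4669/5000 ≈ 0.933800
step 3 [1.5y] zero: DF = P = 9011/10000 ≈ 0.901100
step 4 [2y] zero: DF = P = 2177/2500 ≈ 0.870800
step 5 [2.5y] swap r/2=229/7533: DF=(1 − 229/7533·(0.951500+0.933800+0.901100+0.870800))/(1+229/7533) = 4313/5000 ≈ 0.862600
step 6 [3y] swap r/2=1565/53633: DF=(1 − 1565/53633·(0.951500+0.933800+0.901100+0.870800+0.862600))/(1+1565/53633) = 1687/2000 ≈ 0.843500
step 7 [3.5y] bond c/2=19/800: DF=(3769543/4000000 − 19/800·(0.951500+0.933800+0.901100+0.870800+0.862600+0.843500))/(1+19/800) = 7961/10000 ≈ 0.796100

1 1/2 1903/2000
2 1 4669/5000
3 3/2 9011/10000
4 2 2177/2500
5 5/2 4313/5000
6 3 1687/2000
7 7/2 7961/10000
DF(3y) is solved at step 6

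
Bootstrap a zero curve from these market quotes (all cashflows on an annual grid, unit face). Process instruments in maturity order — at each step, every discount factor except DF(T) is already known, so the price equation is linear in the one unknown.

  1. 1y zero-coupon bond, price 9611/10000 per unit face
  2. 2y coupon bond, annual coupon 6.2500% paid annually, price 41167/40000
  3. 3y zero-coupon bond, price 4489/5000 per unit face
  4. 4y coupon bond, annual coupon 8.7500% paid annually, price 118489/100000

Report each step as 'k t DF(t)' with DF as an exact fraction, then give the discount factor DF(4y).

1 1 9611/10000
2 2 9121/10000
3 3 4489/5000
4 4 4333/5000
DF(4y) = 4333/5000 ≈ 0.866600

step 1 [1y] zero: DF = P = 9611/10000 ≈ 0.961100
step 2 [2y] bond c/1=1/16: DF=(41167/40000 − 1/16·(0.961100))/(1+1/16) = 9121/10000 ≈ 0.912100
step 3 [3y] zero: DF = P = 4489/5000 ≈ 0.897800
step 4 [4y] bond c/1=7/80: DF=(118489/100000 − 7/80·(0.961100+0.912100+0.897800))/(1+7/80) = 4333/5000 ≈ 0.866600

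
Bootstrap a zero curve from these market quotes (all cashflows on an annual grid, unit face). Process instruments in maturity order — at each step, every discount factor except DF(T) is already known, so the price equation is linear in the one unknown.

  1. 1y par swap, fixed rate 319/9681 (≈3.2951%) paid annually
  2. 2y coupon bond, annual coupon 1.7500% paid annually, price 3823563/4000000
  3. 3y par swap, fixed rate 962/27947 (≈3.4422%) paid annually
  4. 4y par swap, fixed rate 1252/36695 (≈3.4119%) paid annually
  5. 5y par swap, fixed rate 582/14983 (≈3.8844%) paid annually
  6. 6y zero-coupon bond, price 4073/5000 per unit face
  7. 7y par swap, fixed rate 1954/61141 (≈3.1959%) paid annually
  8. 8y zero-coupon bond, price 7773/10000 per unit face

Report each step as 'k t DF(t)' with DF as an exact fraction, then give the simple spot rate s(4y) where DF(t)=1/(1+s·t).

1 1 9681/10000
2 2 2307/2500
3 3 4519/5000
4 4 2187/2500
5 5 4127/5000
6 6 4073/5000
7 7 4023/5000
8 8 7773/10000
s(4y) = (1/(2187/2500) − 1)/(4) = 313/8748 ≈ 3.5780%

step 1 [1y] swap r/1=319/9681: DF=(1 − 319/9681·(0))/(1+319/9681) = 9681/10000 ≈ 0.968100
step 2 [2y] bond c/1=7/400: DF=(3823563/4000000 − 7/400·(0.968100))/(1+7/400) = 2307/2500 ≈ 0.922800
step 3 [3y] swap r/1=962/27947: DF=(1 − 962/27947·(0.968100+0.922800))/(1+962/27947) = 4519/5000 ≈ 0.903800
step 4 [4y] swap r/1=1252/36695: DF=(1 − 1252/36695·(0.968100+0.922800+0.903800))/(1+1252/36695) = 2187/2500 ≈ 0.874800
step 5 [5y] swap r/1=582/14983: DF=(1 − 582/14983·(0.968100+0.922800+0.903800+0.874800))/(1+582/14983) = 4127/5000 ≈ 0.825400
step 6 [6y] zero: DF = P = 4073/5000 ≈ 0.814600
step 7 [7y] swap r/1=1954/61141: DF=(1 − 1954/61141·(0.968100+0.922800+0.903800+0.874800+0.825400+0.814600))/(1+1954/61141) = 4023/5000 ≈ 0.804600
step 8 [8y] zero: DF = P = 7773/10000 ≈ 0.777300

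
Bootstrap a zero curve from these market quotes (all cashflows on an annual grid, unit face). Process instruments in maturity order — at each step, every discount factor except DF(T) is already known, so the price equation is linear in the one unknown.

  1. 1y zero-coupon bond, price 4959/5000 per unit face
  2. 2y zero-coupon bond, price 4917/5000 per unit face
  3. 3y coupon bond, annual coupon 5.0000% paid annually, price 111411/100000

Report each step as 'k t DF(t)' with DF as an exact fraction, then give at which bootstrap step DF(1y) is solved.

step 1 [1y] zero: DF = P = 4959/5000 ≈ 0.991800
step 2 [2y] zero: DF = P = 4917/5000 ≈ 0.983400
step 3 [3y] bond c/1=1/20: DF=(111411/100000 − 1/20·(0.991800+0.983400))/(1+1/20) = 967/1000 ≈ 0.967000

1 1 4959/5000
2 2 4917/5000
3 3 967/1000
DF(1y) is solved at step 1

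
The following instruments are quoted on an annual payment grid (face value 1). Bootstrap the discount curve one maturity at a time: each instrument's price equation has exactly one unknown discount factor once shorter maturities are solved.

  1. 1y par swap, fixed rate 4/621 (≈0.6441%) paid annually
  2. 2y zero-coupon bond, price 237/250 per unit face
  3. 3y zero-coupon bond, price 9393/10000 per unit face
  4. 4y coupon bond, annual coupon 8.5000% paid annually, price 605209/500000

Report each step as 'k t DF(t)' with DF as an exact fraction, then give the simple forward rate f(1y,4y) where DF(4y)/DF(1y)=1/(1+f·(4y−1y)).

step 1 [1y] swap r/1=4/621: DF=(1 − 4/621·(0))/(1+4/621) = 621/625 ≈ 0.993600
step 2 [2y] zero: DF = P = 237/250 ≈ 0.948000
step 3 [3y] zero: DF = P = 9393/10000 ≈ 0.939300
step 4 [4y] bond c/1=17/200: DF=(605209/500000 − 17/200·(0.993600+0.948000+0.939300))/(1+17/200) = 8899/10000 ≈ 0.889900

1 1 621/625
2 2 237/250
3 3 9393/10000
4 4 8899/10000
f(1y,4y) = ((621/625)/(8899/10000) − 1)/(3) = 1037/26697 ≈ 3.8843%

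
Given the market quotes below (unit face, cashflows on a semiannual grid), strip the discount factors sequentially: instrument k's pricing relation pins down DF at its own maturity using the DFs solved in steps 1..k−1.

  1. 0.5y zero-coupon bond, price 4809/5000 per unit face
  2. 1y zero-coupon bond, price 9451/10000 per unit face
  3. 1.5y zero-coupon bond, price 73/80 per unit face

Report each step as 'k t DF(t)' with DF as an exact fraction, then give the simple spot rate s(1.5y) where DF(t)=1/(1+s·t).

step 1 [0.5y] zero: DF = P = 4809/5000 ≈ 0.961800
step 2 [1y] zero: DF = P = 9451/10000 ≈ 0.945100
step 3 [1.5y] zero: DF = P = 73/80 ≈ 0.912500

1 1/2 4809/5000
2 1 9451/10000
3 3/2 73/80
s(1.5y) = (1/(73/80) − 1)/(3/2) = 14/219 ≈ 6.3927%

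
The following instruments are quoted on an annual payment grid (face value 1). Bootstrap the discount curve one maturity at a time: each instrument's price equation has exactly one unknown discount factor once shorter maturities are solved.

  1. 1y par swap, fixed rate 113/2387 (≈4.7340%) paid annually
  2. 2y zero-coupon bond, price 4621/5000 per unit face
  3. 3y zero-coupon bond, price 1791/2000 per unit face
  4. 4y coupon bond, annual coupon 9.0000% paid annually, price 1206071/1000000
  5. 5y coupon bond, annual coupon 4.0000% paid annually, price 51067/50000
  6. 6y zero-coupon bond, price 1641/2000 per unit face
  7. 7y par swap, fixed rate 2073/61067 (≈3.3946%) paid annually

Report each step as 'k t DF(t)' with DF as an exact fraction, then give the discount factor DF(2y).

step 1 [1y] swap r/1=113/2387: DF=(1 − 113/2387·(0))/(1+113/2387) = 2387/2500 ≈ 0.954800
step 2 [2y] zero: DF = P = 4621/5000 ≈ 0.924200
step 3 [3y] zero: DF = P = 1791/2000 ≈ 0.895500
step 4 [4y] bond c/1=9/100: DF=(1206071/1000000 − 9/100·(0.954800+0.924200+0.895500))/(1+9/100) = 4387/5000 ≈ 0.877400
step 5 [5y] bond c/1=1/25: DF=(51067/50000 − 1/25·(0.954800+0.924200+0.895500+0.877400))/(1+1/25) = 526/625 ≈ 0.841600
step 6 [6y] zero: DF = P = 1641/2000 ≈ 0.820500
step 7 [7y] swap r/1=2073/61067: DF=(1 − 2073/61067·(0.954800+0.924200+0.895500+0.877400+0.841600+0.820500))/(1+2073/61067) = 7927/10000 ≈ 0.792700

1 1 2387/2500
2 2 4621/5000
3 3 1791/2000
4 4 4387/5000
5 5 526/625
6 6 1641/2000
7 7 7927/10000
DF(2y) = 4621/5000 ≈ 0.924200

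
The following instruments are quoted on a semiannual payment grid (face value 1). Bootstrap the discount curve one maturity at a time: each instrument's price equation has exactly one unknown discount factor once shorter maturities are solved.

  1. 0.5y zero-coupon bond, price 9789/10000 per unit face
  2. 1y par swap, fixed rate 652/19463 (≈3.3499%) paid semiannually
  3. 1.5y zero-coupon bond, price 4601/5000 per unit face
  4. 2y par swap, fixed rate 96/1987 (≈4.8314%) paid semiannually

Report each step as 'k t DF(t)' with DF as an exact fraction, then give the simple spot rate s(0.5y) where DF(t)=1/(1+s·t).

1 1/2 9789/10000
2 1 4837/5000
3 3/2 4601/5000
4 2 568/625
s(0.5y) = (1/(9789/10000) − 1)/(1/2) = 422/9789 ≈ 4.3110%

step 1 [0.5y] zero: DF = P = 9789/10000 ≈ 0.978900
step 2 [1y] swap r/2=326/19463: DF=(1 − 326/19463·(0.978900))/(1+326/19463) = 4837/5000 ≈ 0.967400
step 3 [1.5y] zero: DF = P = 4601/5000 ≈ 0.920200
step 4 [2y] swap r/2=48/1987: DF=(1 − 48/1987·(0.978900+0.967400+0.920200))/(1+48/1987) = 568/625 ≈ 0.908800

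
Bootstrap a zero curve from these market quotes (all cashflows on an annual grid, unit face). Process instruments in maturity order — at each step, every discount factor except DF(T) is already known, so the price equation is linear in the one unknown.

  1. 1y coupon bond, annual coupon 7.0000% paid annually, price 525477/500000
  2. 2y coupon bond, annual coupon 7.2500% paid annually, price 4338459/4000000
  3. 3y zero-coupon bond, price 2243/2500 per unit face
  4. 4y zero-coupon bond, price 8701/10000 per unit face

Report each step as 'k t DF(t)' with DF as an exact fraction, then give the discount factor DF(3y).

step 1 [1y] bond c/1=7/100: DF=(525477/500000 − 7/100·(0))/(1+7/100) = 4911/5000 ≈ 0.982200
step 2 [2y] bond c/1=29/400: DF=(4338459/4000000 − 29/400·(0.982200))/(1+29/400) = 9449/10000 ≈ 0.944900
step 3 [3y] zero: DF = P = 2243/2500 ≈ 0.897200
step 4 [4y] zero: DF = P = 8701/10000 ≈ 0.870100

1 1 4911/5000
2 2 9449/10000
3 3 2243/2500
4 4 8701/10000
DF(3y) = 2243/2500 ≈ 0.897200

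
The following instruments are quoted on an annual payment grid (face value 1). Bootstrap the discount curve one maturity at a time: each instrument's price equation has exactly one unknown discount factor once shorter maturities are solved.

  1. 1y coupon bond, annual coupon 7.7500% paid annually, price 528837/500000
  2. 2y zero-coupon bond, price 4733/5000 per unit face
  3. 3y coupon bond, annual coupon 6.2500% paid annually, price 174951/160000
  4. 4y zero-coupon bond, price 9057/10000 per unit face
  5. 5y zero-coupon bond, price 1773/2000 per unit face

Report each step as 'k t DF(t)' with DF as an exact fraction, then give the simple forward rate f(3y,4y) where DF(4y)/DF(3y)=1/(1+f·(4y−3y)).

1 1 1227/1250
2 2 4733/5000
3 3 9157/10000
4 4 9057/10000
5 5 1773/2000
f(3y,4y) = ((9157/10000)/(9057/10000) − 1)/(1) = 100/9057 ≈ 1.1041%

step 1 [1y] bond c/1=31/400: DF=(528837/500000 − 31/400·(0))/(1+31/400) = 1227/1250 ≈ 0.981600
step 2 [2y] zero: DF = P = 4733/5000 ≈ 0.946600
step 3 [3y] bond c/1=1/16: DF=(174951/160000 − 1/16·(0.981600+0.946600))/(1+1/16) = 9157/10000 ≈ 0.915700
step 4 [4y] zero: DF = P = 9057/10000 ≈ 0.905700
step 5 [5y] zero: DF = P = 1773/2000 ≈ 0.886500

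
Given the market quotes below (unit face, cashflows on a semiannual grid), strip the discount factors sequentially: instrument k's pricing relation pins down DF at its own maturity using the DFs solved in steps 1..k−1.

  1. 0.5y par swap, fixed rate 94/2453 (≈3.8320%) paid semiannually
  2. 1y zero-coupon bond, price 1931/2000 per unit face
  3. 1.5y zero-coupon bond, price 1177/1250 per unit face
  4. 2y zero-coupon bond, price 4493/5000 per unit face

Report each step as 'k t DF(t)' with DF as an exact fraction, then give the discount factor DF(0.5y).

step 1 [0.5y] swap r/2=47/2453: DF=(1 − 47/2453·(0))/(1+47/2453) = 2453/2500 ≈ 0.981200
step 2 [1y] zero: DF = P = 1931/2000 ≈ 0.965500
step 3 [1.5y] zero: DF = P = 1177/1250 ≈ 0.941600
step 4 [2y] zero: DF = P = 4493/5000 ≈ 0.898600

1 1/2 2453/2500
2 1 1931/2000
3 3/2 1177/1250
4 2 4493/5000
DF(0.5y) = 2453/2500 ≈ 0.981200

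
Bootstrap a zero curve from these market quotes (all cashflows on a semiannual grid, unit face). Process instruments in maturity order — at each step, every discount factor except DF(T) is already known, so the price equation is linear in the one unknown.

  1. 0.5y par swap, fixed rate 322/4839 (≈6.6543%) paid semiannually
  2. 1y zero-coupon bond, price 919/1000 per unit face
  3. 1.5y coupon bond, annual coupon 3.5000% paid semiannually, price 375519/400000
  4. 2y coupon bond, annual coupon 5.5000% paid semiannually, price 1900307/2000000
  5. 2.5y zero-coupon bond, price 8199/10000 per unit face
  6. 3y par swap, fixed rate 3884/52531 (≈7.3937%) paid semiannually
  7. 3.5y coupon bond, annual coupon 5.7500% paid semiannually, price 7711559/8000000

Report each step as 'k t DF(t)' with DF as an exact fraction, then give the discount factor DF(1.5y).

1 1/2 4839/5000
2 1 919/1000
3 3/2 4451/5000
4 2 1063/1250
5 5/2 8199/10000
6 3 4029/5000
7 7/2 3951/5000
DF(1.5y) = 4451/5000 ≈ 0.890200

step 1 [0.5y] swap r/2=161/4839: DF=(1 − 161/4839·(0))/(1+161/4839) = 4839/5000 ≈ 0.967800
step 2 [1y] zero: DF = P = 919/1000 ≈ 0.919000
step 3 [1.5y] bond c/2=7/400: DF=(375519/400000 − 7/400·(0.967800+0.919000))/(1+7/400) = 4451/5000 ≈ 0.890200
step 4 [2y] bond c/2=11/400: DF=(1900307/2000000 − 11/400·(0.967800+0.919000+0.890200))/(1+11/400) = 1063/1250 ≈ 0.850400
step 5 [2.5y] zero: DF = P = 8199/10000 ≈ 0.819900
step 6 [3y] swap r/2=1942/52531: DF=(1 − 1942/52531·(0.967800+0.919000+0.890200+0.850400+0.819900))/(1+1942/52531) = 4029/5000 ≈ 0.805800
step 7 [3.5y] bond c/2=23/800: DF=(7711559/8000000 − 23/800·(0.967800+0.919000+0.890200+0.850400+0.819900+0.805800))/(1+23/800) = 3951/5000 ≈ 0.790200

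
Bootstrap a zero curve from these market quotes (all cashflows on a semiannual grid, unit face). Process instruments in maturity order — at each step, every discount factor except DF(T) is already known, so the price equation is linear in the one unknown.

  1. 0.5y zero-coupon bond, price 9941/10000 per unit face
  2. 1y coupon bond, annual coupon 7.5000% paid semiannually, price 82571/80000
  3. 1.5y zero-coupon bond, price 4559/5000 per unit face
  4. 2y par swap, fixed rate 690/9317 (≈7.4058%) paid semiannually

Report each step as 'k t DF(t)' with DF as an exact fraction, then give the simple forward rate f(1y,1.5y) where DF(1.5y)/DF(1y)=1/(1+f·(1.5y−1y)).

step 1 [0.5y] zero: DF = P = 9941/10000 ≈ 0.994100
step 2 [1y] bond c/2=3/80: DF=(82571/80000 − 3/80·(0.994100))/(1+3/80) = 9589/10000 ≈ 0.958900
step 3 [1.5y] zero: DF = P = 4559/5000 ≈ 0.911800
step 4 [2y] swap r/2=345/9317: DF=(1 − 345/9317·(0.994100+0.958900+0.911800))/(1+345/9317) = 431/500 ≈ 0.862000

1 1/2 9941/10000
2 1 9589/10000
3 3/2 4559/5000
4 2 431/500
f(1y,1.5y) = ((9589/10000)/(4559/5000) − 1)/(1/2) = 471/4559 ≈ 10.3312%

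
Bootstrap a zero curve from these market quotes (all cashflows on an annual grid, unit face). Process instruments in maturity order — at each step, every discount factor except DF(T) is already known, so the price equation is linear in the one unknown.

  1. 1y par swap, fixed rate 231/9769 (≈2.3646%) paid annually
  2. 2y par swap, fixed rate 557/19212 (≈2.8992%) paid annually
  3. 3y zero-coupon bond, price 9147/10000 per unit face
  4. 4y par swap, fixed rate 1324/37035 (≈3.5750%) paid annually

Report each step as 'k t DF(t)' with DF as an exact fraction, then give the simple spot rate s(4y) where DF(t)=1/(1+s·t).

1 1 9769/10000
2 2 9443/10000
3 3 9147/10000
4 4 2169/2500
s(4y) = (1/(2169/2500) − 1)/(4) = 331/8676 ≈ 3.8151%

step 1 [1y] swap r/1=231/9769: DF=(1 − 231/9769·(0))/(1+231/9769) = 9769/10000 ≈ 0.976900
step 2 [2y] swap r/1=557/19212: DF=(1 − 557/19212·(0.976900))/(1+557/19212) = 9443/10000 ≈ 0.944300
step 3 [3y] zero: DF = P = 9147/10000 ≈ 0.914700
step 4 [4y] swap r/1=1324/37035: DF=(1 − 1324/37035·(0.976900+0.944300+0.914700))/(1+1324/37035) = 2169/2500 ≈ 0.867600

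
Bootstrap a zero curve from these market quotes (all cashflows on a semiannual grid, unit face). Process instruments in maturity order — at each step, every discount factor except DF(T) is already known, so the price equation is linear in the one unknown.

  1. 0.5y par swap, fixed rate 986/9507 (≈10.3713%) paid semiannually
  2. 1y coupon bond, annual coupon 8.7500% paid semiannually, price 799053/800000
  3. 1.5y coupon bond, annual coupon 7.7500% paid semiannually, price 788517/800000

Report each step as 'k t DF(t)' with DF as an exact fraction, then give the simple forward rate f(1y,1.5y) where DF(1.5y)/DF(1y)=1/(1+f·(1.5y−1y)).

step 1 [0.5y] swap r/2=493/9507: DF=(1 − 493/9507·(0))/(1+493/9507) = 9507/10000 ≈ 0.950700
step 2 [1y] bond c/2=7/160: DF=(799053/800000 − 7/160·(0.950700))/(1+7/160) = 9171/10000 ≈ 0.917100
step 3 [1.5y] bond c/2=31/800: DF=(788517/800000 − 31/800·(0.950700+0.917100))/(1+31/800) = 1099/1250 ≈ 0.879200

1 1/2 9507/10000
2 1 9171/10000
3 3/2 1099/1250
f(1y,1.5y) = ((9171/10000)/(1099/1250) − 1)/(1/2) = 379/4396 ≈ 8.6215%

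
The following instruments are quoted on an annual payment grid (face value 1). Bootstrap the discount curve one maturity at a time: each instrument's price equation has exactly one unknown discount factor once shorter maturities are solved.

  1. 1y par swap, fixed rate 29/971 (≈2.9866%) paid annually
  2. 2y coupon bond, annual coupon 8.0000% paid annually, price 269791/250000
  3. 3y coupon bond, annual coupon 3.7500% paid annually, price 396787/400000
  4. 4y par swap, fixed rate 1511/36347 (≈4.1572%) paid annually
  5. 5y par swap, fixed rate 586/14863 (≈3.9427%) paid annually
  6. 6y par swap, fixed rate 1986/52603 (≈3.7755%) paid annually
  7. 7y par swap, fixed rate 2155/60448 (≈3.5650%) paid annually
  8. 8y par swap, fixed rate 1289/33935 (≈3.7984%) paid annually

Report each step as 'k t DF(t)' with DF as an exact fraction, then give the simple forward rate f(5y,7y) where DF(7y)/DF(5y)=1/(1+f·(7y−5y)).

1 1 971/1000
2 2 9273/10000
3 3 71/80
4 4 8489/10000
5 5 4121/5000
6 6 4007/5000
7 7 1569/2000
8 8 3711/5000
f(5y,7y) = ((4121/5000)/(1569/2000) − 1)/(2) = 397/15690 ≈ 2.5303%

step 1 [1y] swap r/1=29/971: DF=(1 − 29/971·(0))/(1+29/971) = 971/1000 ≈ 0.971000
step 2 [2y] bond c/1=2/25: DF=(269791/250000 − 2/25·(0.971000))/(1+2/25) = 9273/10000 ≈ 0.927300
step 3 [3y] bond c/1=3/80: DF=(396787/400000 − 3/80·(0.971000+0.927300))/(1+3/80) = 71/80 ≈ 0.887500
step 4 [4y] swap r/1=1511/36347: DF=(1 − 1511/36347·(0.971000+0.927300+0.887500))/(1+1511/36347) = 8489/10000 ≈ 0.848900
step 5 [5y] swap r/1=586/14863: DF=(1 − 586/14863·(0.971000+0.927300+0.887500+0.848900))/(1+586/14863) = 4121/5000 ≈ 0.824200
step 6 [6y] swap r/1=1986/52603: DF=(1 − 1986/52603·(0.971000+0.927300+0.887500+0.848900+0.824200))/(1+1986/52603) = 4007/5000 ≈ 0.801400
step 7 [7y] swap r/1=2155/60448: DF=(1 − 2155/60448·(0.971000+0.927300+0.887500+0.848900+0.824200+0.801400))/(1+2155/60448) = 1569/2000 ≈ 0.784500
step 8 [8y] swap r/1=1289/33935: DF=(1 − 1289/33935·(0.971000+0.927300+0.887500+0.848900+0.824200+0.801400+0.784500))/(1+1289/33935) = 3711/5000 ≈ 0.742200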